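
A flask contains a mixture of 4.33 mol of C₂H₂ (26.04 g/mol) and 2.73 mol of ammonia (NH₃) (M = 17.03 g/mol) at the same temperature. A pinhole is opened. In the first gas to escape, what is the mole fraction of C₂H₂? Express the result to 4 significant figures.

Each component's effusion rate ∝ (its partial pressure)·(1/√M) ∝ n_i/√M_i.
x_C₂H₂(eff) = (n_C₂H₂/√M_C₂H₂) / (n_C₂H₂/√M_C₂H₂ + n_NH₃/√M_NH₃)
= (4.33/√26.04) / (4.33/√26.04 + 2.73/√17.03) = 0.8485/(0.8485 + 0.6615) = 0.5619.

0.5619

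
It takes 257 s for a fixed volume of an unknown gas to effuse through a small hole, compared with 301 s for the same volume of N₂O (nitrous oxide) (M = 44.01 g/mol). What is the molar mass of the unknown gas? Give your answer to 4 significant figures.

From Graham's law, t_X/t_N₂O = √(M_X/M_N₂O).
257/301 = 0.8538 = √(M_X/44.01)
M_X = 44.01 × 0.8538² = 44.01 × 0.7290 = 32.08 g/mol

32.08 g/mol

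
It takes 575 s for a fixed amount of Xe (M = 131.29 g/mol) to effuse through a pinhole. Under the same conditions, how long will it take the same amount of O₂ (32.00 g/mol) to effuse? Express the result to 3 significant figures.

Since effusion rate ∝ 1/√M, t_O₂/t_Xe = √(M_O₂/M_Xe) = √(32.00/131.29) = √0.2437 = 0.4937.
So the time for O₂ is 575 × 0.4937 = 284 s.

284 s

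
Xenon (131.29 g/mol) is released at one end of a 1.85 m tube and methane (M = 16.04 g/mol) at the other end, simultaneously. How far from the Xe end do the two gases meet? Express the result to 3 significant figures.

0.479 m

The fronts meet when d_Xe + d_CH₄ = L with d_Xe/d_CH₄ = √(M_CH₄/M_Xe) (Graham's law). Here √(M_CH₄/M_Xe) = √(16.04/131.29) = 0.3495.
With d_Xe + d_CH₄ = 1.85 m, d_CH₄ = 1.85/(1 + 0.3495) = 1.371 m.
d_Xe = 1.85 − 1.371 = 0.479 m.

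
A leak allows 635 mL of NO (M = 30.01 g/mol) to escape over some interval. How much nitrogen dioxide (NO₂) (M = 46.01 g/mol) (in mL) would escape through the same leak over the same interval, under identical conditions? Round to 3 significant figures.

513 mL

Using Graham's law: rate_NO₂/rate_NO = √(M_NO/M_NO₂) = √(30.01/46.01) = √0.6522 = 0.8076.
So the volume for NO₂ is 635 × 0.8076 = 513 mL.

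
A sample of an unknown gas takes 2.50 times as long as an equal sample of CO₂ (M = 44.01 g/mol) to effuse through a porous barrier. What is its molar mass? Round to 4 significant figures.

Since effusion rate ∝ 1/√M, t_X/t_CO₂ = √(M_X/M_CO₂).
2.50 = √(M_X/44.01)
M_X = 44.01 × 2.50² = 44.01 × 6.250 = 275.1 g/mol

275.1 g/mol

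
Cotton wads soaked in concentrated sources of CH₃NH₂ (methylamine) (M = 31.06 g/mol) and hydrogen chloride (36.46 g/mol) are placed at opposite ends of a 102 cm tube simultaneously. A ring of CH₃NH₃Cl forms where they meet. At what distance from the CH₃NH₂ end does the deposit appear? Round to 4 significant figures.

In equal time, each gas travels a distance ∝ its rate ∝ 1/√M, so d_CH₃NH₂/d_HCl = √(M_HCl/M_CH₃NH₂) = √(36.46/31.06) = 1.083.
With d_CH₃NH₂ + d_HCl = 102 cm, d_HCl = 102/(1 + 1.083) = 48.96 cm.
d_CH₃NH₂ = 102 − 48.96 = 53.04 cm.

53.04 cm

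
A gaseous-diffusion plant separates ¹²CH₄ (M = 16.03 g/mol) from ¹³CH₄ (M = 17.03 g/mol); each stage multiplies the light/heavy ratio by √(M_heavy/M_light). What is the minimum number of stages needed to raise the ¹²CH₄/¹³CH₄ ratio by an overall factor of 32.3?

With α = √(17.03/16.03) per stage, ln α = ½ ln(1.06238) = 0.03026.
Need α^N ≥ 32.3 ⇒ N ≥ ln(32.3) / ln α = 3.475 / 0.03026 = 114.85.
Minimum whole number of stages: N = 115.

115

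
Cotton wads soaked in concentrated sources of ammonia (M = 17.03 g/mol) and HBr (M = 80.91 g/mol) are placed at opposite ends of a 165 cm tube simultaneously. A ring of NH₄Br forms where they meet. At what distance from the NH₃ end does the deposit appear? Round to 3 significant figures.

113 cm

Graham's law gives d_NH₃/d_HBr = rate_NH₃/rate_HBr = √(M_HBr/M_NH₃) = √(80.91/17.03) = 2.180.
With d_NH₃ + d_HBr = 165 cm, d_HBr = 165/(1 + 2.180) = 51.89 cm.
d_NH₃ = 165 − 51.89 = 113 cm.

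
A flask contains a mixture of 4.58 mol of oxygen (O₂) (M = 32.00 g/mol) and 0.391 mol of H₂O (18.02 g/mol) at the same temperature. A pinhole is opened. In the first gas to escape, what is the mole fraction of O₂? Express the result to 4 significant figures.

0.8979

Rate_i ∝ x_i/√M_i (Graham's law weighted by mole fraction), so the effusate composition follows n_i/√M_i.
Mole fraction of O₂ in the effusate = (n_O₂/√M_O₂) / (n_O₂/√M_O₂ + n_H₂O/√M_H₂O)
= (4.58/√32.00) / (4.58/√32.00 + 0.391/√18.02) = 0.8096/(0.8096 + 0.09211) = 0.8979.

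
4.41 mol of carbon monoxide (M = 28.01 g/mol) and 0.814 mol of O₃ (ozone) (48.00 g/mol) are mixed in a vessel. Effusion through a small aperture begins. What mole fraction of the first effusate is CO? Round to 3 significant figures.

0.876

Each component's effusion rate ∝ (its partial pressure)·(1/√M) ∝ n_i/√M_i.
x_CO(eff) = (n_CO/√M_CO) / (n_CO/√M_CO + n_O₃/√M_O₃)
= (4.41/√28.01) / (4.41/√28.01 + 0.814/√48.00) = 0.8333/(0.8333 + 0.1175) = 0.876.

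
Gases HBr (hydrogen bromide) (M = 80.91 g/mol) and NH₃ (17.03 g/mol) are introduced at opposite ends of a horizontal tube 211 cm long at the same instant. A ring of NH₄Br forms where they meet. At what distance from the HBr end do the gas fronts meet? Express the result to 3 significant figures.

66.4 cm

Graham's law gives d_HBr/d_NH₃ = rate_HBr/rate_NH₃ = √(M_NH₃/M_HBr) = √(17.03/80.91) = 0.4588.
With d_HBr + d_NH₃ = 211 cm, d_NH₃ = 211/(1 + 0.4588) = 144.6 cm.
d_HBr = 211 − 144.6 = 66.4 cm.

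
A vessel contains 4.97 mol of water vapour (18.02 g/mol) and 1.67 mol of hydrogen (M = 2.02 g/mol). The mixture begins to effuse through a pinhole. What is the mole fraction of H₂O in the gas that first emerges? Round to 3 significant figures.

0.499

Effusion rate of each component ∝ n_i/√M_i (partial pressure × 1/√M).
Mole fraction of H₂O in the effusate = (n_H₂O/√M_H₂O) / (n_H₂O/√M_H₂O + n_H₂/√M_H₂)
= (4.97/√18.02) / (4.97/√18.02 + 1.67/√2.02) = 1.171/(1.171 + 1.175) = 0.499.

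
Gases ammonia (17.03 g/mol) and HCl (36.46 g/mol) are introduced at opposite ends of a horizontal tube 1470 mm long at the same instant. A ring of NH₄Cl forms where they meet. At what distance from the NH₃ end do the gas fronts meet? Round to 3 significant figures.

The fronts meet when d_NH₃ + d_HCl = L with d_NH₃/d_HCl = √(M_HCl/M_NH₃) (Graham's law). Here √(M_HCl/M_NH₃) = √(36.46/17.03) = 1.463.
With d_NH₃ + d_HCl = 1470 mm, d_HCl = 1470/(1 + 1.463) = 596.8 mm.
d_NH₃ = 1470 − 596.8 = 873 mm.

873 mm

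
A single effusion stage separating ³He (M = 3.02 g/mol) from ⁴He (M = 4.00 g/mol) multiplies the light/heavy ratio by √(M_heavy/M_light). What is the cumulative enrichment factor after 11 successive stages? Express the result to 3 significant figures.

Overall factor = α^11 with α = √(4.00/3.02), i.e. (4.00/3.02)^(11/2).
= 1.32450^(11/2) = 4.69.

4.69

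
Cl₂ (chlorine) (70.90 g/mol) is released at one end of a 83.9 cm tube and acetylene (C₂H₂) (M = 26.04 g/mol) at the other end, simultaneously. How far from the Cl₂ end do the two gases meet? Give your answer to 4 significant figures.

31.66 cm

Graham's law gives d_Cl₂/d_C₂H₂ = rate_Cl₂/rate_C₂H₂ = √(M_C₂H₂/M_Cl₂) = √(26.04/70.90) = 0.6060.
With d_Cl₂ + d_C₂H₂ = 83.9 cm, d_C₂H₂ = 83.9/(1 + 0.6060) = 52.24 cm.
d_Cl₂ = 83.9 − 52.24 = 31.66 cm.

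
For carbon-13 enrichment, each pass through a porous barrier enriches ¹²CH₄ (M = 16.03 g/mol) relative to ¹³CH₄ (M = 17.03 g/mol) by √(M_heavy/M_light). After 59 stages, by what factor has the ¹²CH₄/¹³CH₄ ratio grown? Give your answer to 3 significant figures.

5.96

Each stage multiplies the ratio by α = √(17.03/16.03), so after 59 stages the overall factor is α^59 = (17.03/16.03)^(59/2).
= 1.06238^(59/2) = 5.96.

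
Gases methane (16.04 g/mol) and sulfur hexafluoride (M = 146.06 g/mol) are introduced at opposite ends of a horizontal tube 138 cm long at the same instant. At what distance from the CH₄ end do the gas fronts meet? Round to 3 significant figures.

Graham's law gives d_CH₄/d_SF₆ = rate_CH₄/rate_SF₆ = √(M_SF₆/M_CH₄) = √(146.06/16.04) = 3.018.
With d_CH₄ + d_SF₆ = 138 cm, d_SF₆ = 138/(1 + 3.018) = 34.35 cm.
d_CH₄ = 138 − 34.35 = 104 cm.

104 cm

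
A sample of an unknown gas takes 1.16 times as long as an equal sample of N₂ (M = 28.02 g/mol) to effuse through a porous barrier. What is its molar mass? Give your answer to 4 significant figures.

From Graham's law, t_X/t_N₂ = √(M_X/M_N₂).
1.16 = √(M_X/28.02)
M_X = 28.02 × 1.16² = 28.02 × 1.346 = 37.70 g/mol

37.70 g/mol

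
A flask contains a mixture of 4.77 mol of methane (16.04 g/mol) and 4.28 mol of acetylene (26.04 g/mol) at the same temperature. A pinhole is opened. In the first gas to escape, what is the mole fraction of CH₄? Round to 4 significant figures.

0.5868

Rate_i ∝ x_i/√M_i (Graham's law weighted by mole fraction), so the effusate composition follows n_i/√M_i.
x_CH₄(eff) = (n_CH₄/√M_CH₄) / (n_CH₄/√M_CH₄ + n_C₂H₂/√M_C₂H₂)
= (4.77/√16.04) / (4.77/√16.04 + 4.28/√26.04) = 1.191/(1.191 + 0.8387) = 0.5868.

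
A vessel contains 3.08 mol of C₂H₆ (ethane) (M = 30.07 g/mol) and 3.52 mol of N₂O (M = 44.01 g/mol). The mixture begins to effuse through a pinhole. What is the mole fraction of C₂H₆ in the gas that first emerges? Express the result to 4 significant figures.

Effusion rate of each component ∝ n_i/√M_i (partial pressure × 1/√M).
So x_C₂H₆ in the escaping gas = (n_C₂H₆/√M_C₂H₆) / Σ(n_i/√M_i)
= (3.08/√30.07) / (3.08/√30.07 + 3.52/√44.01) = 0.5617/(0.5617 + 0.5306) = 0.5142.

0.5142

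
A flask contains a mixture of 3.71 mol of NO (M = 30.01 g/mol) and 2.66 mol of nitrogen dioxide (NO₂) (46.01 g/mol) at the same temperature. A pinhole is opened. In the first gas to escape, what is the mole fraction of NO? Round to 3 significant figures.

Rate_i ∝ x_i/√M_i (Graham's law weighted by mole fraction), so the effusate composition follows n_i/√M_i.
So x_NO in the escaping gas = (n_NO/√M_NO) / Σ(n_i/√M_i)
= (3.71/√30.01) / (3.71/√30.01 + 2.66/√46.01) = 0.6772/(0.6772 + 0.3922) = 0.633.

0.633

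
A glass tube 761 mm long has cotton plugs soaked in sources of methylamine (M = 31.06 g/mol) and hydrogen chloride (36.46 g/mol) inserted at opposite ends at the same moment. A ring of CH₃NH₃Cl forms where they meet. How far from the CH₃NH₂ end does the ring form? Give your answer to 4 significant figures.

395.7 mm

In equal time, each gas travels a distance ∝ its rate ∝ 1/√M, so d_CH₃NH₂/d_HCl = √(M_HCl/M_CH₃NH₂) = √(36.46/31.06) = 1.083.
With d_CH₃NH₂ + d_HCl = 761 mm, d_HCl = 761/(1 + 1.083) = 365.3 mm.
d_CH₃NH₂ = 761 − 365.3 = 395.7 mm.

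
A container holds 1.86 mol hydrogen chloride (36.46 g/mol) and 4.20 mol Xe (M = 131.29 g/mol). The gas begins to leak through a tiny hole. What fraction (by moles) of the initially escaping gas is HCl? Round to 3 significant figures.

Rate_i ∝ x_i/√M_i (Graham's law weighted by mole fraction), so the effusate composition follows n_i/√M_i.
Mole fraction of HCl in the effusate = (n_HCl/√M_HCl) / (n_HCl/√M_HCl + n_Xe/√M_Xe)
= (1.86/√36.46) / (1.86/√36.46 + 4.20/√131.29) = 0.3080/(0.3080 + 0.3666) = 0.457.

0.457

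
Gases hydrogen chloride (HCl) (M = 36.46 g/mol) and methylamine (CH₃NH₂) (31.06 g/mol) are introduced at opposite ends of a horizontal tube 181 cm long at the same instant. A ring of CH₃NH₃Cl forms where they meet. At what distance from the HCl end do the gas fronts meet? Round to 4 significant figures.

86.88 cm

The fronts meet when d_HCl + d_CH₃NH₂ = L with d_HCl/d_CH₃NH₂ = √(M_CH₃NH₂/M_HCl) (Graham's law). Here √(M_CH₃NH₂/M_HCl) = √(31.06/36.46) = 0.9230.
With d_HCl + d_CH₃NH₂ = 181 cm, d_CH₃NH₂ = 181/(1 + 0.9230) = 94.12 cm.
d_HCl = 181 − 94.12 = 86.88 cm.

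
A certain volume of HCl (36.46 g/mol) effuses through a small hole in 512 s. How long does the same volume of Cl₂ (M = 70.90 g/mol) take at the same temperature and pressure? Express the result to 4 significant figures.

714.0 s

Since effusion rate ∝ 1/√M, t_Cl₂/t_HCl = √(M_Cl₂/M_HCl) = √(70.90/36.46) = √1.945 = 1.394.
So the time for Cl₂ is 512 × 1.394 = 714.0 s.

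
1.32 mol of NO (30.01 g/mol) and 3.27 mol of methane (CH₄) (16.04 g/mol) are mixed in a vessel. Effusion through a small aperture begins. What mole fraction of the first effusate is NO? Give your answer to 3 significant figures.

0.228

Each component's effusion rate ∝ (its partial pressure)·(1/√M) ∝ n_i/√M_i.
Mole fraction of NO in the effusate = (n_NO/√M_NO) / (n_NO/√M_NO + n_CH₄/√M_CH₄)
= (1.32/√30.01) / (1.32/√30.01 + 3.27/√16.04) = 0.2410/(0.2410 + 0.8165) = 0.228.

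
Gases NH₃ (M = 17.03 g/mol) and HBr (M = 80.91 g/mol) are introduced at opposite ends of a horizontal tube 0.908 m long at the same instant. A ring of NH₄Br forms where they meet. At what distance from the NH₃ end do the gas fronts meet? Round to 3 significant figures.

The fronts meet when d_NH₃ + d_HBr = L with d_NH₃/d_HBr = √(M_HBr/M_NH₃) (Graham's law). Here √(M_HBr/M_NH₃) = √(80.91/17.03) = 2.180.
With d_NH₃ + d_HBr = 0.908 m, d_HBr = 0.908/(1 + 2.180) = 0.2856 m.
d_NH₃ = 0.908 − 0.2856 = 0.622 m.

0.622 m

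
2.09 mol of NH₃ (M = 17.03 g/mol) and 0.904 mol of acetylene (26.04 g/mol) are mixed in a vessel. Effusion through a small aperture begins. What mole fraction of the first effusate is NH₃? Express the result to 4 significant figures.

0.7409

The effusion rate of species i is ∝ p_i/√M_i ∝ n_i/√M_i.
So x_NH₃ in the escaping gas = (n_NH₃/√M_NH₃) / Σ(n_i/√M_i)
= (2.09/√17.03) / (2.09/√17.03 + 0.904/√26.04) = 0.5065/(0.5065 + 0.1772) = 0.7409.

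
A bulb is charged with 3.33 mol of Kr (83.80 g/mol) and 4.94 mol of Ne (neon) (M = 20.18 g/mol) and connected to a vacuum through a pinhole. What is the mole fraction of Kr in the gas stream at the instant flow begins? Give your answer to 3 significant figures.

0.249

Effusion rate of each component ∝ n_i/√M_i (partial pressure × 1/√M).
So x_Kr in the escaping gas = (n_Kr/√M_Kr) / Σ(n_i/√M_i)
= (3.33/√83.80) / (3.33/√83.80 + 4.94/√20.18) = 0.3638/(0.3638 + 1.100) = 0.249.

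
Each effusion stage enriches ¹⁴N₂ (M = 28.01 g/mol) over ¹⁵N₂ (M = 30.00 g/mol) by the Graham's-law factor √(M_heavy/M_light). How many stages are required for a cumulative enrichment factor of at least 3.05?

33

With α = √(30.00/28.01) per stage, ln α = ½ ln(1.07105) = 0.03432.
Need α^N ≥ 3.05 ⇒ N ≥ ln(3.05) / ln α = 1.115 / 0.03432 = 32.49.
Minimum whole number of stages: N = 33.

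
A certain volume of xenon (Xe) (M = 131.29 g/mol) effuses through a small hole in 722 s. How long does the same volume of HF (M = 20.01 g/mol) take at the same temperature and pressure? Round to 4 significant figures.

From Graham's law, t_HF/t_Xe = √(M_HF/M_Xe) = √(20.01/131.29) = √0.1524 = 0.3904.
So the time for HF is 722 × 0.3904 = 281.9 s.

281.9 s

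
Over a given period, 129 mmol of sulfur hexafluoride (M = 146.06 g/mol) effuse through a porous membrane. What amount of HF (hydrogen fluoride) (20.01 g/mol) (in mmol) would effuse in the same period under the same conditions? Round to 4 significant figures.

348.5 mmol

Using Graham's law: rate_HF/rate_SF₆ = √(M_SF₆/M_HF) = √(146.06/20.01) = √7.299 = 2.702.
So the amount for HF is 129 × 2.702 = 348.5 mmol.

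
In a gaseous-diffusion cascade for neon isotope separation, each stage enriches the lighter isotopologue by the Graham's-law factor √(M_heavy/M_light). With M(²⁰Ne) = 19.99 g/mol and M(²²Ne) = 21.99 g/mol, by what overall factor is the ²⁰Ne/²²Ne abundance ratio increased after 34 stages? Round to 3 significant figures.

Overall factor = α^34 with α = √(21.99/19.99), i.e. (21.99/19.99)^(34/2).
= 1.10005^17 = 5.06.

5.06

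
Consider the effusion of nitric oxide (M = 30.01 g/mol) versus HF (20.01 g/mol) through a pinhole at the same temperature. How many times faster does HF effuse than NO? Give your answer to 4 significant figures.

1.225

Using Graham's law: rate_HF/rate_NO = √(M_NO/M_HF) = √(30.01/20.01) = √1.500 = 1.225.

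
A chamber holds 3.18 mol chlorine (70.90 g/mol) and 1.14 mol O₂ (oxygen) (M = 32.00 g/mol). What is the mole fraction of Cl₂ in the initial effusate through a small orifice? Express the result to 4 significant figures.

Each component's effusion rate ∝ (its partial pressure)·(1/√M) ∝ n_i/√M_i.
x_Cl₂(eff) = (n_Cl₂/√M_Cl₂) / (n_Cl₂/√M_Cl₂ + n_O₂/√M_O₂)
= (3.18/√70.90) / (3.18/√70.90 + 1.14/√32.00) = 0.3777/(0.3777 + 0.2015) = 0.6521.

0.6521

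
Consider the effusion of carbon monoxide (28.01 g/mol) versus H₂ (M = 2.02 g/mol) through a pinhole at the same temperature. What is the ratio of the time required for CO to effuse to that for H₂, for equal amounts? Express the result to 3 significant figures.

3.72

By Graham's law, t_CO/t_H₂ = √(M_CO/M_H₂) = √(28.01/2.02) = √13.87 = 3.72.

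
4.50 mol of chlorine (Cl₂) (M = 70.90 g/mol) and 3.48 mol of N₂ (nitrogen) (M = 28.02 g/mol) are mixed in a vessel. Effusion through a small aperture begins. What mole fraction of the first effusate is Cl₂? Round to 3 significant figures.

Rate_i ∝ x_i/√M_i (Graham's law weighted by mole fraction), so the effusate composition follows n_i/√M_i.
So x_Cl₂ in the escaping gas = (n_Cl₂/√M_Cl₂) / Σ(n_i/√M_i)
= (4.50/√70.90) / (4.50/√70.90 + 3.48/√28.02) = 0.5344/(0.5344 + 0.6574) = 0.448.

0.448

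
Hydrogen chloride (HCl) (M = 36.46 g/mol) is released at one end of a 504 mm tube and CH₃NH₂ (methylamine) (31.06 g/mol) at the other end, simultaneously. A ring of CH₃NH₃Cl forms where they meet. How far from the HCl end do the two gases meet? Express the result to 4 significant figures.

Distances travelled in equal time are proportional to diffusion rates, so d_HCl/d_CH₃NH₂ = √(M_CH₃NH₂/M_HCl) = √(31.06/36.46) = 0.9230.
With d_HCl + d_CH₃NH₂ = 504 mm, d_CH₃NH₂ = 504/(1 + 0.9230) = 262.1 mm.
d_HCl = 504 − 262.1 = 241.9 mm.

241.9 mm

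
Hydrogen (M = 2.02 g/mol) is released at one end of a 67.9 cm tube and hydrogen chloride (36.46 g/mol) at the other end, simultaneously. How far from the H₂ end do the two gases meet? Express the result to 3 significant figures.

The fronts meet when d_H₂ + d_HCl = L with d_H₂/d_HCl = √(M_HCl/M_H₂) (Graham's law). Here √(M_HCl/M_H₂) = √(36.46/2.02) = 4.248.
With d_H₂ + d_HCl = 67.9 cm, d_HCl = 67.9/(1 + 4.248) = 12.94 cm.
d_H₂ = 67.9 − 12.94 = 55.0 cm.

55.0 cm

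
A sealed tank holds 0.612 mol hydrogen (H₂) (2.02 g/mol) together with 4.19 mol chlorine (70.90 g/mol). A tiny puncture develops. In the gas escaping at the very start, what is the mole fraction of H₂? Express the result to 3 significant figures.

0.464

Each component's effusion rate ∝ (its partial pressure)·(1/√M) ∝ n_i/√M_i.
Mole fraction of H₂ in the effusate = (n_H₂/√M_H₂) / (n_H₂/√M_H₂ + n_Cl₂/√M_Cl₂)
= (0.612/√2.02) / (0.612/√2.02 + 4.19/√70.90) = 0.4306/(0.4306 + 0.4976) = 0.464.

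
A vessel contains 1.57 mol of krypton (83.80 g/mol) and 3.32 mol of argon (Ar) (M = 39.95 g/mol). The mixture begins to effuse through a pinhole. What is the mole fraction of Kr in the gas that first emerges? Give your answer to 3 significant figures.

Each component's effusion rate ∝ (its partial pressure)·(1/√M) ∝ n_i/√M_i.
Mole fraction of Kr in the effusate = (n_Kr/√M_Kr) / (n_Kr/√M_Kr + n_Ar/√M_Ar)
= (1.57/√83.80) / (1.57/√83.80 + 3.32/√39.95) = 0.1715/(0.1715 + 0.5253) = 0.246.

0.246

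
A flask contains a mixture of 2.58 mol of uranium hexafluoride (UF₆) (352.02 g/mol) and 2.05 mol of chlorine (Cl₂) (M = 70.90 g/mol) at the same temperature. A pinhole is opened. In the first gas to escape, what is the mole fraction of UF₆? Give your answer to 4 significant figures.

Each component's effusion rate ∝ (its partial pressure)·(1/√M) ∝ n_i/√M_i.
Mole fraction of UF₆ in the effusate = (n_UF₆/√M_UF₆) / (n_UF₆/√M_UF₆ + n_Cl₂/√M_Cl₂)
= (2.58/√352.02) / (2.58/√352.02 + 2.05/√70.90) = 0.1375/(0.1375 + 0.2435) = 0.3609.

0.3609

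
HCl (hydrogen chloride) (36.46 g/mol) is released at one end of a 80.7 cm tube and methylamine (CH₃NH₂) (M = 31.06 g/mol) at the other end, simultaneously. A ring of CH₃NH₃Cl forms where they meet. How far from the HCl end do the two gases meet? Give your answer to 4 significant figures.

In equal time, each gas travels a distance ∝ its rate ∝ 1/√M, so d_HCl/d_CH₃NH₂ = √(M_CH₃NH₂/M_HCl) = √(31.06/36.46) = 0.9230.
With d_HCl + d_CH₃NH₂ = 80.7 cm, d_CH₃NH₂ = 80.7/(1 + 0.9230) = 41.97 cm.
d_HCl = 80.7 − 41.97 = 38.73 cm.

38.73 cm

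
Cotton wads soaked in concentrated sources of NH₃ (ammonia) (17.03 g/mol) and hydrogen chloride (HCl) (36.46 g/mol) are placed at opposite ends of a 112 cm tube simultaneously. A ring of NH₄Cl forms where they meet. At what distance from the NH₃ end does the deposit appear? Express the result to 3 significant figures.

66.5 cm

In equal time, each gas travels a distance ∝ its rate ∝ 1/√M, so d_NH₃/d_HCl = √(M_HCl/M_NH₃) = √(36.46/17.03) = 1.463.
With d_NH₃ + d_HCl = 112 cm, d_HCl = 112/(1 + 1.463) = 45.47 cm.
d_NH₃ = 112 − 45.47 = 66.5 cm.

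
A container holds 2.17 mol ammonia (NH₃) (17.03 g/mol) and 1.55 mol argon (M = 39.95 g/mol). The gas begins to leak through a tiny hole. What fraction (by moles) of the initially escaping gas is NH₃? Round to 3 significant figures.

Effusion rate of each component ∝ n_i/√M_i (partial pressure × 1/√M).
Mole fraction of NH₃ in the effusate = (n_NH₃/√M_NH₃) / (n_NH₃/√M_NH₃ + n_Ar/√M_Ar)
= (2.17/√17.03) / (2.17/√17.03 + 1.55/√39.95) = 0.5258/(0.5258 + 0.2452) = 0.682.

0.682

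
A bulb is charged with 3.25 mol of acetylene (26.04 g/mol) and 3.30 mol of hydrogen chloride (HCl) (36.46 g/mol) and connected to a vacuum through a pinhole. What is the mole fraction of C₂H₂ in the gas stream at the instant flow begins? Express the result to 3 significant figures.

Rate_i ∝ x_i/√M_i (Graham's law weighted by mole fraction), so the effusate composition follows n_i/√M_i.
So x_C₂H₂ in the escaping gas = (n_C₂H₂/√M_C₂H₂) / Σ(n_i/√M_i)
= (3.25/√26.04) / (3.25/√26.04 + 3.30/√36.46) = 0.6369/(0.6369 + 0.5465) = 0.538.

0.538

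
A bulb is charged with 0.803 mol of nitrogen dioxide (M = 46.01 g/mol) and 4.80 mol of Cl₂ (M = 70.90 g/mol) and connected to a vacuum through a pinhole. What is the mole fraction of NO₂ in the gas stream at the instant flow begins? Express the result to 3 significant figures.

0.172

Rate_i ∝ x_i/√M_i (Graham's law weighted by mole fraction), so the effusate composition follows n_i/√M_i.
x_NO₂(eff) = (n_NO₂/√M_NO₂) / (n_NO₂/√M_NO₂ + n_Cl₂/√M_Cl₂)
= (0.803/√46.01) / (0.803/√46.01 + 4.80/√70.90) = 0.1184/(0.1184 + 0.5701) = 0.172.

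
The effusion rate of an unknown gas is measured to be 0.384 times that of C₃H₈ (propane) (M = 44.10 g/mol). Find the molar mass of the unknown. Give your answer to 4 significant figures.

299.1 g/mol

By Graham's law, rate_X/rate_C₃H₈ = √(M_C₃H₈/M_X).
0.384 = √(44.10/M_X)
M_X = 44.10 / 0.384² = 44.10 / 0.1475 = 299.1 g/mol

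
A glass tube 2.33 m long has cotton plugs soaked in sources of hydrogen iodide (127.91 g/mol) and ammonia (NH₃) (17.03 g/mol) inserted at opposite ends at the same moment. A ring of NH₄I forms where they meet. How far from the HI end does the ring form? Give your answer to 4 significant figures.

0.6229 m

The fronts meet when d_HI + d_NH₃ = L with d_HI/d_NH₃ = √(M_NH₃/M_HI) (Graham's law). Here √(M_NH₃/M_HI) = √(17.03/127.91) = 0.3649.
With d_HI + d_NH₃ = 2.33 m, d_NH₃ = 2.33/(1 + 0.3649) = 1.707 m.
d_HI = 2.33 − 1.707 = 0.6229 m.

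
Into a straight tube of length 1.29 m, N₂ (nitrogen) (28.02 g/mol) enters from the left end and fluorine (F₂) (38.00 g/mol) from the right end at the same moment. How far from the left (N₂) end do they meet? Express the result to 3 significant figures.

0.694 m

Distances travelled in equal time are proportional to diffusion rates, so d_N₂/d_F₂ = √(M_F₂/M_N₂) = √(38.00/28.02) = 1.165.
With d_N₂ + d_F₂ = 1.29 m, d_F₂ = 1.29/(1 + 1.165) = 0.5960 m.
d_N₂ = 1.29 − 0.5960 = 0.694 m.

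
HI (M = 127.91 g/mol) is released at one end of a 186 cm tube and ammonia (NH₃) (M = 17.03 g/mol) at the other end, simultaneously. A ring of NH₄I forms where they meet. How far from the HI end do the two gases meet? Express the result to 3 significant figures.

Graham's law gives d_HI/d_NH₃ = rate_HI/rate_NH₃ = √(M_NH₃/M_HI) = √(17.03/127.91) = 0.3649.
With d_HI + d_NH₃ = 186 cm, d_NH₃ = 186/(1 + 0.3649) = 136.3 cm.
d_HI = 186 − 136.3 = 49.7 cm.

49.7 cm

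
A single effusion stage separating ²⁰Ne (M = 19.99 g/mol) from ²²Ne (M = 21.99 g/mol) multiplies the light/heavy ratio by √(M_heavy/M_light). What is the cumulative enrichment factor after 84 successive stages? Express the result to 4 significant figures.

54.87

After 84 stages the ratio has grown by (√(21.99/19.99))^84 = (21.99/19.99)^(84/2).
= 1.10005^42 = 54.87.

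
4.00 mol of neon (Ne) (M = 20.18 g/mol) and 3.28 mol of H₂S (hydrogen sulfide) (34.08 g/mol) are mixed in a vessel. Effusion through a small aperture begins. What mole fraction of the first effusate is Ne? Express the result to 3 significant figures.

Effusion rate of each component ∝ n_i/√M_i (partial pressure × 1/√M).
Mole fraction of Ne in the effusate = (n_Ne/√M_Ne) / (n_Ne/√M_Ne + n_H₂S/√M_H₂S)
= (4.00/√20.18) / (4.00/√20.18 + 3.28/√34.08) = 0.8904/(0.8904 + 0.5619) = 0.613.

0.613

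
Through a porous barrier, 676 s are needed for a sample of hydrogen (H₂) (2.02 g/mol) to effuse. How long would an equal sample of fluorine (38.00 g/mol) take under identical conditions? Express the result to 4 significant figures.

2932 s

Using Graham's law: t_F₂/t_H₂ = √(M_F₂/M_H₂) = √(38.00/2.02) = √18.81 = 4.337.
So the time for F₂ is 676 × 4.337 = 2932 s.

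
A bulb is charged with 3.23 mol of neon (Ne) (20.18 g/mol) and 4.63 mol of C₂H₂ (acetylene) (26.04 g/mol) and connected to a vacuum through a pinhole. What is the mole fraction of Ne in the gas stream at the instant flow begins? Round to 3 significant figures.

Rate_i ∝ x_i/√M_i (Graham's law weighted by mole fraction), so the effusate composition follows n_i/√M_i.
Mole fraction of Ne in the effusate = (n_Ne/√M_Ne) / (n_Ne/√M_Ne + n_C₂H₂/√M_C₂H₂)
= (3.23/√20.18) / (3.23/√20.18 + 4.63/√26.04) = 0.7190/(0.7190 + 0.9073) = 0.442.

0.442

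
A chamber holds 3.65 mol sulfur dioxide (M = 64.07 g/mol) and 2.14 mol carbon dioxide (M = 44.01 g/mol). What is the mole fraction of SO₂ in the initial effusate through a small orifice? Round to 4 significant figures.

0.5857

The effusion rate of species i is ∝ p_i/√M_i ∝ n_i/√M_i.
So x_SO₂ in the escaping gas = (n_SO₂/√M_SO₂) / Σ(n_i/√M_i)
= (3.65/√64.07) / (3.65/√64.07 + 2.14/√44.01) = 0.4560/(0.4560 + 0.3226) = 0.5857.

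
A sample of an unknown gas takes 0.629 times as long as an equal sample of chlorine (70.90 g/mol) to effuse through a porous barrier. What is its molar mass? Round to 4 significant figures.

Since effusion rate ∝ 1/√M, t_X/t_Cl₂ = √(M_X/M_Cl₂).
0.629 = √(M_X/70.90)
M_X = 70.90 × 0.629² = 70.90 × 0.3956 = 28.05 g/mol

28.05 g/mol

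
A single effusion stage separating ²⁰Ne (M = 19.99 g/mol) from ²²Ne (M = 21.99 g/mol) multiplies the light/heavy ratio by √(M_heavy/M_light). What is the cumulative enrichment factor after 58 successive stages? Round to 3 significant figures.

The single-stage factor is √(M_heavy/M_light), so 58 stages give [√(21.99/19.99)]^58 = (21.99/19.99)^(58/2).
= 1.10005^29 = 15.9.

15.9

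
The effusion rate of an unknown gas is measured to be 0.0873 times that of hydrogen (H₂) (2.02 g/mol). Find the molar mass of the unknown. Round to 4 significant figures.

Since effusion rate ∝ 1/√M, rate_X/rate_H₂ = √(M_H₂/M_X).
0.0873 = √(2.02/M_X)
M_X = 2.02 / 0.0873² = 2.02 / 0.007621 = 265.0 g/mol

265.0 g/mol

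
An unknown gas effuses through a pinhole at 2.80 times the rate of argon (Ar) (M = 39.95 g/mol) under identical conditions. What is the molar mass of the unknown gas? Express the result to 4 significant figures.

Since effusion rate ∝ 1/√M, rate_X/rate_Ar = √(M_Ar/M_X).
2.80 = √(39.95/M_X)
M_X = 39.95 / 2.80² = 39.95 / 7.840 = 5.096 g/mol

5.096 g/mol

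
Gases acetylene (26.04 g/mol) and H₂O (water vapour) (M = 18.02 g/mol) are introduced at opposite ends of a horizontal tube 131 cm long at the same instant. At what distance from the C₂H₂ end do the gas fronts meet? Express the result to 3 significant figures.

Distances travelled in equal time are proportional to diffusion rates, so d_C₂H₂/d_H₂O = √(M_H₂O/M_C₂H₂) = √(18.02/26.04) = 0.8319.
With d_C₂H₂ + d_H₂O = 131 cm, d_H₂O = 131/(1 + 0.8319) = 71.51 cm.
d_C₂H₂ = 131 − 71.51 = 59.5 cm.

59.5 cm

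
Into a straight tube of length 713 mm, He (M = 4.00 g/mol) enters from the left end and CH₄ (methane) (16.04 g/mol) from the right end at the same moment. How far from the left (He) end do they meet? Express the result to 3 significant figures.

Graham's law gives d_He/d_CH₄ = rate_He/rate_CH₄ = √(M_CH₄/M_He) = √(16.04/4.00) = 2.002.
With d_He + d_CH₄ = 713 mm, d_CH₄ = 713/(1 + 2.002) = 237.5 mm.
d_He = 713 − 237.5 = 476 mm.

476 mm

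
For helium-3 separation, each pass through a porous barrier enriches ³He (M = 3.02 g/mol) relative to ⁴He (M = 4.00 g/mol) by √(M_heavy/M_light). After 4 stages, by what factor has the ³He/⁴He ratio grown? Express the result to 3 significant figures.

Overall factor = α^4 with α = √(4.00/3.02), i.e. (4.00/3.02)^(4/2).
= 1.32450^2 = 1.75.

1.75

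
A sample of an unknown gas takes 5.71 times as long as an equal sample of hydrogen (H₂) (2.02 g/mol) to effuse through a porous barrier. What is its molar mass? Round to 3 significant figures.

65.9 g/mol

From Graham's law, t_X/t_H₂ = √(M_X/M_H₂).
5.71 = √(M_X/2.02)
M_X = 2.02 × 5.71² = 2.02 × 32.60 = 65.9 g/mol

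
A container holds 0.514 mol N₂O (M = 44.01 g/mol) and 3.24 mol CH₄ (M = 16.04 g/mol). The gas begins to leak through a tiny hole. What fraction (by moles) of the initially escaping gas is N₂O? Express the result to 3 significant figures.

0.0874

The effusion rate of species i is ∝ p_i/√M_i ∝ n_i/√M_i.
So x_N₂O in the escaping gas = (n_N₂O/√M_N₂O) / Σ(n_i/√M_i)
= (0.514/√44.01) / (0.514/√44.01 + 3.24/√16.04) = 0.07748/(0.07748 + 0.8090) = 0.0874.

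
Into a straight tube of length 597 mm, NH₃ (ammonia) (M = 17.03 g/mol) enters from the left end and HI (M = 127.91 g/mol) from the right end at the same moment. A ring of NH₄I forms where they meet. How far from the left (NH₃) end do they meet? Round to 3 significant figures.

437 mm

Graham's law gives d_NH₃/d_HI = rate_NH₃/rate_HI = √(M_HI/M_NH₃) = √(127.91/17.03) = 2.741.
With d_NH₃ + d_HI = 597 mm, d_HI = 597/(1 + 2.741) = 159.6 mm.
d_NH₃ = 597 − 159.6 = 437 mm.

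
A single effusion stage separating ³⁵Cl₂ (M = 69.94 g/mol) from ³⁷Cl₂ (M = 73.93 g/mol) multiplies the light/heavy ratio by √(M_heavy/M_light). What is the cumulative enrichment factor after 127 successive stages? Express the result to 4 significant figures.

33.89

After 127 stages the ratio has grown by (√(73.93/69.94))^127 = (73.93/69.94)^(127/2).
= 1.05705^(127/2) = 33.89.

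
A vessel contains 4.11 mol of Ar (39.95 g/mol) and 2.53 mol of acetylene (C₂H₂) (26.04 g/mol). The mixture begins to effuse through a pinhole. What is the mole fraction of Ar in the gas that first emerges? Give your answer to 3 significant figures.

0.567

Effusion rate of each component ∝ n_i/√M_i (partial pressure × 1/√M).
Mole fraction of Ar in the effusate = (n_Ar/√M_Ar) / (n_Ar/√M_Ar + n_C₂H₂/√M_C₂H₂)
= (4.11/√39.95) / (4.11/√39.95 + 2.53/√26.04) = 0.6503/(0.6503 + 0.4958) = 0.567.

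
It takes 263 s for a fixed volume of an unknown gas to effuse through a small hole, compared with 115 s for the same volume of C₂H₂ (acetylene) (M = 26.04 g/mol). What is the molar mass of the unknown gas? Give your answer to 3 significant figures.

Since effusion rate ∝ 1/√M, t_X/t_C₂H₂ = √(M_X/M_C₂H₂).
263/115 = 2.287 = √(M_X/26.04)
M_X = 26.04 × 2.287² = 26.04 × 5.230 = 136 g/mol

136 g/mol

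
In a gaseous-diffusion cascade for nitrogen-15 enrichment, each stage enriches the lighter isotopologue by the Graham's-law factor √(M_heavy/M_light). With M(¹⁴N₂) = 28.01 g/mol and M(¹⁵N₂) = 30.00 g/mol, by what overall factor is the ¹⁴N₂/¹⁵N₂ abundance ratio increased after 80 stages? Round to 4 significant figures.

The single-stage factor is √(M_heavy/M_light), so 80 stages give [√(30.00/28.01)]^80 = (30.00/28.01)^(80/2).
= 1.07105^40 = 15.57.

15.57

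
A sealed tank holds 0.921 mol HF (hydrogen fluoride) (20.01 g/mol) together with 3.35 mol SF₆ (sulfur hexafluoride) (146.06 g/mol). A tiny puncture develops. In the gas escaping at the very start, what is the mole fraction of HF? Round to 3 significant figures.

0.426

Effusion rate of each component ∝ n_i/√M_i (partial pressure × 1/√M).
Mole fraction of HF in the effusate = (n_HF/√M_HF) / (n_HF/√M_HF + n_SF₆/√M_SF₆)
= (0.921/√20.01) / (0.921/√20.01 + 3.35/√146.06) = 0.2059/(0.2059 + 0.2772) = 0.426.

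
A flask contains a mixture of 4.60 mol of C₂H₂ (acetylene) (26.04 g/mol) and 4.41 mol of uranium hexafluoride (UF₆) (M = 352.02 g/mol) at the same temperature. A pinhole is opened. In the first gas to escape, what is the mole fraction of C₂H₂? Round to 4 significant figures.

Rate_i ∝ x_i/√M_i (Graham's law weighted by mole fraction), so the effusate composition follows n_i/√M_i.
Mole fraction of C₂H₂ in the effusate = (n_C₂H₂/√M_C₂H₂) / (n_C₂H₂/√M_C₂H₂ + n_UF₆/√M_UF₆)
= (4.60/√26.04) / (4.60/√26.04 + 4.41/√352.02) = 0.9014/(0.9014 + 0.2350) = 0.7932.

0.7932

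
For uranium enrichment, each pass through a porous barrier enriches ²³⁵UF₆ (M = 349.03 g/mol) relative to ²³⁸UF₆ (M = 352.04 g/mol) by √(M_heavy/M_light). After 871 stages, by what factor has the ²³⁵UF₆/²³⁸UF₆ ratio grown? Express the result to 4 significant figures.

The single-stage factor is √(M_heavy/M_light), so 871 stages give [√(352.04/349.03)]^871 = (352.04/349.03)^(871/2).
= 1.00862^(871/2) = 42.08.

42.08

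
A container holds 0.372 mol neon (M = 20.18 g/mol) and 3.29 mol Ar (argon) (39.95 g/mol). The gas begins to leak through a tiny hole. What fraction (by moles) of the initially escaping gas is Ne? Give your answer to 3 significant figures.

The effusion rate of species i is ∝ p_i/√M_i ∝ n_i/√M_i.
Mole fraction of Ne in the effusate = (n_Ne/√M_Ne) / (n_Ne/√M_Ne + n_Ar/√M_Ar)
= (0.372/√20.18) / (0.372/√20.18 + 3.29/√39.95) = 0.08281/(0.08281 + 0.5205) = 0.137.

0.137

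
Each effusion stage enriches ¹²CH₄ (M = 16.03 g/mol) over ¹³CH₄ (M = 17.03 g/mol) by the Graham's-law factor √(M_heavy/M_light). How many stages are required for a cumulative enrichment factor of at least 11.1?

80

With α = √(17.03/16.03) per stage, ln α = ½ ln(1.06238) = 0.03026.
Need α^N ≥ 11.1 ⇒ N ≥ ln(11.1) / ln α = 2.407 / 0.03026 = 79.55.
So at least 80 stages are needed.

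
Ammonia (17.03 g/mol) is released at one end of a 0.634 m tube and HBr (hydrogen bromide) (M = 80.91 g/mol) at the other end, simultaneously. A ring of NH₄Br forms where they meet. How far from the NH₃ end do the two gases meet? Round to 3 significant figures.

0.435 m

Graham's law gives d_NH₃/d_HBr = rate_NH₃/rate_HBr = √(M_HBr/M_NH₃) = √(80.91/17.03) = 2.180.
With d_NH₃ + d_HBr = 0.634 m, d_HBr = 0.634/(1 + 2.180) = 0.1994 m.
d_NH₃ = 0.634 − 0.1994 = 0.435 m.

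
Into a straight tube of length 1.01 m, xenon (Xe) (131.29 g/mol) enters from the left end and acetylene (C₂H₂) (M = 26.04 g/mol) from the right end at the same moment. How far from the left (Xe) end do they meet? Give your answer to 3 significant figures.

In equal time, each gas travels a distance ∝ its rate ∝ 1/√M, so d_Xe/d_C₂H₂ = √(M_C₂H₂/M_Xe) = √(26.04/131.29) = 0.4454.
With d_Xe + d_C₂H₂ = 1.01 m, d_C₂H₂ = 1.01/(1 + 0.4454) = 0.6988 m.
d_Xe = 1.01 − 0.6988 = 0.311 m.

0.311 m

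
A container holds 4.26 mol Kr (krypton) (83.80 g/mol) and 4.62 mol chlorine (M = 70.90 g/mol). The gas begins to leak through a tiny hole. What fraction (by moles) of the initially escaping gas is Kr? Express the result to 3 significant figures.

Rate_i ∝ x_i/√M_i (Graham's law weighted by mole fraction), so the effusate composition follows n_i/√M_i.
So x_Kr in the escaping gas = (n_Kr/√M_Kr) / Σ(n_i/√M_i)
= (4.26/√83.80) / (4.26/√83.80 + 4.62/√70.90) = 0.4654/(0.4654 + 0.5487) = 0.459.

0.459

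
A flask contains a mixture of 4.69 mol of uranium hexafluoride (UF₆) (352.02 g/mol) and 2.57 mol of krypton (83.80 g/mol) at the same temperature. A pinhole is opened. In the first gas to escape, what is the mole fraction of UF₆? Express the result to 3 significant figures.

Rate_i ∝ x_i/√M_i (Graham's law weighted by mole fraction), so the effusate composition follows n_i/√M_i.
x_UF₆(eff) = (n_UF₆/√M_UF₆) / (n_UF₆/√M_UF₆ + n_Kr/√M_Kr)
= (4.69/√352.02) / (4.69/√352.02 + 2.57/√83.80) = 0.2500/(0.2500 + 0.2807) = 0.471.

0.471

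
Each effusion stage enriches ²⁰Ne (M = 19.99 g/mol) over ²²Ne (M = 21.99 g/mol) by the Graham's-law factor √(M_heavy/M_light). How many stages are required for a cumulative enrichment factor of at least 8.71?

46

Single-stage factor α = √(21.99/19.99), so ln α = ½ ln(1.10005) = 0.04768.
Need α^N ≥ 8.71 ⇒ N ≥ ln(8.71) / ln α = 2.164 / 0.04768 = 45.40.
Minimum whole number of stages: N = 46.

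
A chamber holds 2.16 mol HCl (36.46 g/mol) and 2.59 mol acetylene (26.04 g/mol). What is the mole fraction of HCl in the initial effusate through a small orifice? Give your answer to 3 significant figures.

0.413

Rate_i ∝ x_i/√M_i (Graham's law weighted by mole fraction), so the effusate composition follows n_i/√M_i.
x_HCl(eff) = (n_HCl/√M_HCl) / (n_HCl/√M_HCl + n_C₂H₂/√M_C₂H₂)
= (2.16/√36.46) / (2.16/√36.46 + 2.59/√26.04) = 0.3577/(0.3577 + 0.5076) = 0.413.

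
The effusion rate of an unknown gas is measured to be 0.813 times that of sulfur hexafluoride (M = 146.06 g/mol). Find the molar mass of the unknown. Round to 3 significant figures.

By Graham's law, rate_X/rate_SF₆ = √(M_SF₆/M_X).
0.813 = √(146.06/M_X)
M_X = 146.06 / 0.813² = 146.06 / 0.6610 = 221 g/mol

221 g/mol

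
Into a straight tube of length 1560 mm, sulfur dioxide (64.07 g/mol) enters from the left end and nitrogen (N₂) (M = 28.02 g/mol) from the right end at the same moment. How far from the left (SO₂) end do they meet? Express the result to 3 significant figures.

621 mm

In equal time, each gas travels a distance ∝ its rate ∝ 1/√M, so d_SO₂/d_N₂ = √(M_N₂/M_SO₂) = √(28.02/64.07) = 0.6613.
With d_SO₂ + d_N₂ = 1560 mm, d_N₂ = 1560/(1 + 0.6613) = 939.0 mm.
d_SO₂ = 1560 − 939.0 = 621 mm.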